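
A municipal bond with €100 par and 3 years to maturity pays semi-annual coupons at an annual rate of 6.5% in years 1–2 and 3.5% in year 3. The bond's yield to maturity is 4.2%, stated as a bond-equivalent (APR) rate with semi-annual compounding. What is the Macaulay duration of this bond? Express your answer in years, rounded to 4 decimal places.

2.7826 years

Periodic yield y = 0.021. Discount each cash flow and weight by its period:
  t   CF        PV=CF/(1+0.021)^t    t·PV
  1         3.25         3.1832         3.1832
  2         3.25         3.1177         6.2354
  3         3.25         3.0536         9.1607
  4         3.25         2.9908        11.9630
  5         1.75         1.5773         7.8864
  6       101.75        89.8214       538.9286
  Σ                    103.7439       577.3572
Price P = Σ PV = 103.7439.
Macaulay duration = Σ(t·PV) / P = 577.3572 / 103.7439 = 5.56522 half-year periods.
In years: 5.56522 / 2 = 2.78261 years.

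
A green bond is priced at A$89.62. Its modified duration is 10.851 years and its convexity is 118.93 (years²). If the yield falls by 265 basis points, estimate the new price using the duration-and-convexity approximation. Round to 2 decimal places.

A$119.13

Duration effect: -D_mod·Δy = -10.851 × (-0.0265) = +0.2875515
Convexity effect: ½·C·(Δy)² = 0.5 × 118.93 × (-0.0265)² = +0.04175929625
ΔP/P ≈ +0.2875515 + 0.04175929625 = +0.32931079625
New price ≈ 89.62 × (1 + 0.32931079625) = 119.132833559925.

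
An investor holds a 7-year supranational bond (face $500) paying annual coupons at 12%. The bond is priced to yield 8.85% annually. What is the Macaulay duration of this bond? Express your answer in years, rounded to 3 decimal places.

Periodic yield y = 0.0885. Discount each cash flow and weight by its year:
  t   CF        PV=CF/(1+0.0885)^t    t·PV
  1        60.00        55.1217        55.1217
  2        60.00        50.6401       101.2802
  3        60.00        46.5228       139.5684
  4        60.00        42.7403       170.9612
  5        60.00        39.2653       196.3266
  6        60.00        36.0729       216.4372
  7       560.00       309.3065     2,165.1452
  Σ                    579.6696     3,044.8405
Price P = Σ PV = 579.6696.
Macaulay duration = Σ(t·PV) / P = 3,044.8405 / 579.6696 = 5.25272 years.

5.253 years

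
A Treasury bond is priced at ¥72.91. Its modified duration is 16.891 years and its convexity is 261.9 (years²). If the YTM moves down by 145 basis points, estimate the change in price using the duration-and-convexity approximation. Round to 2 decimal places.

Duration effect: -D_mod·Δy = -16.891 × (-0.0145) = +0.2449195
Convexity effect: ½·C·(Δy)² = 0.5 × 261.9 × (-0.0145)² = +0.0275322375
ΔP/P ≈ +0.2449195 + 0.0275322375 = +0.2724517375
ΔP ≈ 72.91 × (+0.2724517375) = +19.864456181125.

+¥19.86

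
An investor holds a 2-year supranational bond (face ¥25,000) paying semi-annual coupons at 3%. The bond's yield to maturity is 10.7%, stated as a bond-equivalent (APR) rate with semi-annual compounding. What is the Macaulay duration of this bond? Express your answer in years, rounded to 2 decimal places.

1.95 years

Periodic yield y = 0.0535. Discount each cash flow and weight by its period:
  t   CF        PV=CF/(1+0.0535)^t    t·PV
  1       375.00       355.9563       355.9563
  2       375.00       337.8798       675.7595
  3       375.00       320.7212       962.1636
  4    25,375.00    20,600.0318    82,400.1273
  Σ                 21,614.5891    84,394.0067
Price P = Σ PV = 21,614.5891.
Macaulay duration = Σ(t·PV) / P = 84,394.0067 / 21,614.5891 = 3.90449 half-year periods.
In years: 3.90449 / 2 = 1.95225 years.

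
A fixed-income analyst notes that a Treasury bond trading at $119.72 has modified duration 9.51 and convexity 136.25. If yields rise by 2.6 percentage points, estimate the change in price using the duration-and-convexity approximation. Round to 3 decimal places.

Duration effect: -D_mod·Δy = -9.51 × (+0.026) = -0.247260
Convexity effect: ½·C·(Δy)² = 0.5 × 136.25 × (0.026)² = +0.0460525
ΔP/P ≈ -0.247260 + 0.0460525 = -0.2012075
ΔP ≈ 119.72 × (-0.2012075) = -24.0885619.

-$24.089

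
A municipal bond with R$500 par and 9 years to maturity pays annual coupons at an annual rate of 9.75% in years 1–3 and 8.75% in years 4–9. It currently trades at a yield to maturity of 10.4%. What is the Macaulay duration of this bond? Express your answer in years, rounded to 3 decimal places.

6.335 years

Periodic yield y = 0.104. Discount each cash flow and weight by its year:
  t   CF        PV=CF/(1+0.104)^t    t·PV
  1        48.75        44.1576        44.1576
  2        48.75        39.9978        79.9957
  3        48.75        36.2299       108.6898
  4        43.75        29.4511       117.8045
  5        43.75        26.6767       133.3837
  6        43.75        24.1637       144.9823
  7        43.75        21.8874       153.2119
  8        43.75        19.8256       158.6045
  9       543.75       223.1915     2,008.7233
  Σ                    465.5814     2,949.5532
Price P = Σ PV = 465.5814.
Macaulay duration = Σ(t·PV) / P = 2,949.5532 / 465.5814 = 6.33520 years.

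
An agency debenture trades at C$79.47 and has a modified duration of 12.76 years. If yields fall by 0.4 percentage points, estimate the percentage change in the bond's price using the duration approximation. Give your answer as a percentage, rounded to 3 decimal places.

+5.104%

Duration approximation: ΔP/P ≈ -D_mod · Δy = -12.76 × (-0.004) = +0.051040.
As a percentage: +5.1040%.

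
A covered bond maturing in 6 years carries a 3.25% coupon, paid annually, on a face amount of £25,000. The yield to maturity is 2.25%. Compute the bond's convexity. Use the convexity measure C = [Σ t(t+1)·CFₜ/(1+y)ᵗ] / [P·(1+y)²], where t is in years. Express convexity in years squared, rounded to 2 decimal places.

36.27

With y = 0.0225:
  t   CF        PV=CF/(1+0.0225)^t    t·PV        t(t+1)·PV
  1       812.50       794.6210       794.6210       1,589.2421
  2       812.50       777.1355     1,554.2710       4,662.8129
  3       812.50       760.0347     2,280.1041       9,120.4164
  4       812.50       743.3102     2,973.2409      14,866.2044
  5       812.50       726.9538     3,634.7688      21,808.6128
  6    25,812.50    22,586.5640   135,519.3841     948,635.6889
  Σ                 26,388.6192   146,756.3899   1,000,682.9773
P = 26,388.6192.
Convexity = Σ t(t+1)·PV / [P·(1+y)²] = 1,000,682.9773 / (26,388.6192 × 1.045506) = 36.27047.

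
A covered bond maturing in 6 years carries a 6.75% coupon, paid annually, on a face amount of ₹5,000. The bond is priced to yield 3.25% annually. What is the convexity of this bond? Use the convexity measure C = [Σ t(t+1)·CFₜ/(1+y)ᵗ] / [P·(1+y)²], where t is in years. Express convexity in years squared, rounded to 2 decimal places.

With y = 0.0325:
  t   CF        PV=CF/(1+0.0325)^t    t·PV        t(t+1)·PV
  1       337.50       326.8765       326.8765         653.7530
  2       337.50       316.5874       633.1748       1,899.5245
  3       337.50       306.6222       919.8666       3,679.4664
  4       337.50       296.9707     1,187.8826       5,939.4131
  5       337.50       287.6229     1,438.1145       8,628.6873
  6     5,337.50     4,405.5235    26,433.1412     185,031.9886
  Σ                  5,940.2032    30,939.0564     205,832.8330
P = 5,940.2032.
Convexity = Σ t(t+1)·PV / [P·(1+y)²] = 205,832.8330 / (5,940.2032 × 1.066056) = 32.50373.

32.50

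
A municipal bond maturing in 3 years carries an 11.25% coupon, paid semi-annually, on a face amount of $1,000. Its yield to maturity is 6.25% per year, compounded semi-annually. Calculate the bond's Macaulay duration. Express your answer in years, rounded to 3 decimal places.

Periodic yield y = 0.03125. Discount each cash flow and weight by its period:
  t   CF        PV=CF/(1+0.03125)^t    t·PV
  1        56.25        54.5455        54.5455
  2        56.25        52.8926       105.7851
  3        56.25        51.2898       153.8693
  4        56.25        49.7355       198.9421
  5        56.25        48.2284       241.1419
  6     1,056.25       878.1788     5,269.0728
  Σ                  1,134.8705     6,023.3567
Price P = Σ PV = 1,134.8705.
Macaulay duration = Σ(t·PV) / P = 6,023.3567 / 1,134.8705 = 5.30753 half-year periods.
In years: 5.30753 / 2 = 2.65376 years.

2.654 years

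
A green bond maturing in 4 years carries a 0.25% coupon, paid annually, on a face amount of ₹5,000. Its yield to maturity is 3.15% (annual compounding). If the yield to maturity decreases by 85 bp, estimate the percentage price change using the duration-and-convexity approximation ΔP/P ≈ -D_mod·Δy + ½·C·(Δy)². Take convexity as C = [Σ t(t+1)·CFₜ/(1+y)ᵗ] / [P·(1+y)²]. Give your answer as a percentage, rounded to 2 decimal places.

+3.35%

With y = 0.0315:
  t   CF        PV=CF/(1+0.0315)^t    t·PV        t(t+1)·PV
  1        12.50        12.1183        12.1183          24.2365
  2        12.50        11.7482        23.4964          70.4892
  3        12.50        11.3894        34.1683         136.6733
  4     5,012.50     4,427.6925    17,710.7702      88,553.8509
  Σ                  4,462.9485    17,780.5532      88,785.2500
P = 4,462.9485; D_Mac = 3.98404 yrs; D_mod = 3.86237 yrs; C = 18.69737.
Duration effect: -3.86237 × (-0.0085) = +0.032830
Convexity effect: 0.5 × 18.69737 × (-0.0085)² = +0.0006754
ΔP/P ≈ +0.032830 + 0.0006754 = +0.033506 = +3.3506%.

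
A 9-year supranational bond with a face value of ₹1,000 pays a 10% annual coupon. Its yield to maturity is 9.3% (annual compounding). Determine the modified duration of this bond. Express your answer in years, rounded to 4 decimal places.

Periodic yield y = 0.093. First find Macaulay duration:
  t   CF        PV=CF/(1+0.093)^t    t·PV
  1       100.00        91.4913        91.4913
  2       100.00        83.7066       167.4132
  3       100.00        76.5843       229.7528
  4       100.00        70.0679       280.2718
  5       100.00        64.1061       320.5304
  6       100.00        58.6515       351.9089
  7       100.00        53.6610       375.6271
  8       100.00        49.0952       392.7613
  9     1,100.00       494.0959     4,446.8629
  Σ                  1,041.4597     6,656.6196
P = 1,041.4597; Macaulay duration = 6,656.6196 / 1,041.4597 = 6.39162 years.
Modified duration = D_Mac / (1 + y) = 6.39162 / 1.093 = 5.84778 years.

5.8478 years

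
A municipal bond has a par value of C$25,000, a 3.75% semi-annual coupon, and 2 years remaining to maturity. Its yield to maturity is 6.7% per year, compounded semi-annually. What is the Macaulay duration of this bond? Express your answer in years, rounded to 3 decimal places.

1.944 years

Periodic yield y = 0.0335. Discount each cash flow and weight by its period:
  t   CF        PV=CF/(1+0.0335)^t    t·PV
  1       468.75       453.5559       453.5559
  2       468.75       438.8543       877.7085
  3       468.75       424.6292     1,273.8875
  4    25,468.75    22,323.6758    89,294.7032
  Σ                 23,640.7151    91,899.8551
Price P = Σ PV = 23,640.7151.
Macaulay duration = Σ(t·PV) / P = 91,899.8551 / 23,640.7151 = 3.88736 half-year periods.
In years: 3.88736 / 2 = 1.94368 years.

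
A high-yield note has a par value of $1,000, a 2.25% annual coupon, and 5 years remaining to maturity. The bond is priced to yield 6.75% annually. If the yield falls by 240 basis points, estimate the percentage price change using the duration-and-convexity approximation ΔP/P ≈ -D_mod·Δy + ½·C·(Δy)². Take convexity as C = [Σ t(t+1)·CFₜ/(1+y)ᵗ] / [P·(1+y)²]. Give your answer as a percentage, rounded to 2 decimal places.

With y = 0.0675:
  t   CF        PV=CF/(1+0.0675)^t    t·PV        t(t+1)·PV
  1        22.50        21.0773        21.0773          42.1546
  2        22.50        19.7445        39.4891         118.4672
  3        22.50        18.4960        55.4881         221.9525
  4        22.50        17.3265        69.3060         346.5301
  5     1,022.50       737.6051     3,688.0254      22,128.1524
  Σ                    814.2494     3,873.3859      22,857.2567
P = 814.2494; D_Mac = 4.75700 yrs; D_mod = 4.45621 yrs; C = 24.63377.
Duration effect: -4.45621 × (-0.024) = +0.106949
Convexity effect: 0.5 × 24.63377 × (-0.024)² = +0.0070945
ΔP/P ≈ +0.106949 + 0.0070945 = +0.114044 = +11.4044%.

+11.40%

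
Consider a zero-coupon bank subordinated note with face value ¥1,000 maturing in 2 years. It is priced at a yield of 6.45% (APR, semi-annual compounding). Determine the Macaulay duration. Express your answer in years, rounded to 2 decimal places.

A zero-coupon bond has a single cash flow at maturity, so its Macaulay duration equals its maturity: 2 years.
(Equivalently: 4 semi-annual periods ÷ 2 = 2 years.)

2.00 years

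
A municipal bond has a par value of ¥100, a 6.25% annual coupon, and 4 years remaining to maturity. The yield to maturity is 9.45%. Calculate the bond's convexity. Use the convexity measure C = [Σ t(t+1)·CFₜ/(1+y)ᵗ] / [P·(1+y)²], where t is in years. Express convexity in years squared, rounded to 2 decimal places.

With y = 0.0945:
  t   CF        PV=CF/(1+0.0945)^t    t·PV        t(t+1)·PV
  1         6.25         5.7104         5.7104          11.4207
  2         6.25         5.2173        10.4347          31.3040
  3         6.25         4.7669        14.3006          57.2024
  4       106.25        74.0399       296.1596       1,480.7982
  Σ                     89.7345       326.6053       1,580.7253
P = 89.7345.
Convexity = Σ t(t+1)·PV / [P·(1+y)²] = 1,580.7253 / (89.7345 × 1.197930) = 14.70502.

14.71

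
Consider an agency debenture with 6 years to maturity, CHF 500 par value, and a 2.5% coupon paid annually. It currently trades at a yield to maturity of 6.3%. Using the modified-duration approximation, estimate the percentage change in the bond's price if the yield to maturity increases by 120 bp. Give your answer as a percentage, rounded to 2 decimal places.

-6.32%

Periodic yield y = 0.063. Modified duration first:
  t   CF        PV=CF/(1+0.063)^t    t·PV
  1        12.50        11.7592        11.7592
  2        12.50        11.0623        22.1245
  3        12.50        10.4066        31.2199
  4        12.50         9.7899        39.1595
  5        12.50         9.2097        46.0483
  6       512.50       355.2174     2,131.3047
  Σ                    407.4450     2,281.6160
P = 407.4450; D_Mac = 5.59981 yrs; D_mod = 5.59981/(1+0.063) = 5.26793 yrs.
ΔP/P ≈ -D_mod · Δy = -5.26793 × (+0.012) = -0.063215 = -6.3215%.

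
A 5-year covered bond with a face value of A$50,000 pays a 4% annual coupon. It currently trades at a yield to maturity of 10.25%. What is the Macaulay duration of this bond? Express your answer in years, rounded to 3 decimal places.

4.568 years

Periodic yield y = 0.1025. Discount each cash flow and weight by its year:
  t   CF        PV=CF/(1+0.1025)^t    t·PV
  1     2,000.00     1,814.0590     1,814.0590
  2     2,000.00     1,645.4049     3,290.8099
  3     2,000.00     1,492.4308     4,477.2924
  4     2,000.00     1,353.6787     5,414.7149
  5    52,000.00    31,923.4892   159,617.4459
  Σ                 38,229.0626   174,614.3221
Price P = Σ PV = 38,229.0626.
Macaulay duration = Σ(t·PV) / P = 174,614.3221 / 38,229.0626 = 4.56758 years.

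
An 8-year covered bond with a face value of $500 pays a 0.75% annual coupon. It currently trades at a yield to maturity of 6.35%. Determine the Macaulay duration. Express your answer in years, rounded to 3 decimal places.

Periodic yield y = 0.0635. Discount each cash flow and weight by its year:
  t   CF        PV=CF/(1+0.0635)^t    t·PV
  1         3.75         3.5261         3.5261
  2         3.75         3.3156         6.6311
  3         3.75         3.1176         9.3528
  4         3.75         2.9314        11.7258
  5         3.75         2.7564        13.7820
  6         3.75         2.5918        15.5510
  7         3.75         2.4371        17.0595
  8       503.75       307.8330     2,462.6636
  Σ                    328.5089     2,540.2919
Price P = Σ PV = 328.5089.
Macaulay duration = Σ(t·PV) / P = 2,540.2919 / 328.5089 = 7.73279 years.

7.733 years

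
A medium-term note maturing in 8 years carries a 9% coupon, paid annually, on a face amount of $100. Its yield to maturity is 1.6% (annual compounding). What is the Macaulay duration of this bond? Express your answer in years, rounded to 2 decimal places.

6.45 years

Periodic yield y = 0.016. Discount each cash flow and weight by its year:
  t   CF        PV=CF/(1+0.016)^t    t·PV
  1         9.00         8.8583         8.8583
  2         9.00         8.7188        17.4375
  3         9.00         8.5815        25.7444
  4         9.00         8.4463        33.7853
  5         9.00         8.3133        41.5665
  6         9.00         8.1824        49.0943
  7         9.00         8.0535        56.3747
  8       109.00        96.0012       768.0099
  Σ                    155.1553     1,000.8710
Price P = Σ PV = 155.1553.
Macaulay duration = Σ(t·PV) / P = 1,000.8710 / 155.1553 = 6.45077 years.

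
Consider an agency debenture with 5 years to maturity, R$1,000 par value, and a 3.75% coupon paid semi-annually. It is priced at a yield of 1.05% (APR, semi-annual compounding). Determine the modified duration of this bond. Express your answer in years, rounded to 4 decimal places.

4.6099 years

Periodic yield y = 0.00525. First find Macaulay duration:
  t   CF        PV=CF/(1+0.00525)^t    t·PV
  1        18.75        18.6521        18.6521
  2        18.75        18.5547        37.1093
  3        18.75        18.4578        55.3733
  4        18.75        18.3614        73.4455
  5        18.75        18.2655        91.3274
  6        18.75        18.1701       109.0205
  7        18.75        18.0752       126.5263
  8        18.75        17.9808       143.8463
  9        18.75        17.8869       160.9819
  10    1,018.75       966.7781     9,667.7810
  Σ                  1,131.1824    10,484.0634
P = 1,131.1824; Macaulay duration = 10,484.0634 / 1,131.1824 = 9.26823 half-year periods = 4.63412 years.
Modified duration = D_Mac / (1 + y) = 4.63412 / 1.00525 = 4.60992 years.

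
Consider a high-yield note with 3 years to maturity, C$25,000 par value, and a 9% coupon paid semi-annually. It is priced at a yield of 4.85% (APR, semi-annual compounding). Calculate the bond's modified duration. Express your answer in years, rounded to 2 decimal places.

2.65 years

Periodic yield y = 0.02425. First find Macaulay duration:
  t   CF        PV=CF/(1+0.02425)^t    t·PV
  1     1,125.00     1,098.3647     1,098.3647
  2     1,125.00     1,072.3599     2,144.7199
  3     1,125.00     1,046.9709     3,140.9127
  4     1,125.00     1,022.1829     4,088.7318
  5     1,125.00       997.9819     4,989.9094
  6    26,125.00    22,626.6606   135,759.9639
  Σ                 27,864.5210   151,222.6023
P = 27,864.5210; Macaulay duration = 151,222.6023 / 27,864.5210 = 5.42707 half-year periods = 2.71353 years.
Modified duration = D_Mac / (1 + y) = 2.71353 / 1.02425 = 2.64929 years.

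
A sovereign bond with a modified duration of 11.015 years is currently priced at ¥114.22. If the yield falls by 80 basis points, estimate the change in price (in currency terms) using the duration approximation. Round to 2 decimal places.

+¥10.07

Duration approximation: ΔP/P ≈ -D_mod · Δy = -11.015 × (-0.008) = +0.088120.
ΔP ≈ 114.22 × (+0.088120) = +10.0650664.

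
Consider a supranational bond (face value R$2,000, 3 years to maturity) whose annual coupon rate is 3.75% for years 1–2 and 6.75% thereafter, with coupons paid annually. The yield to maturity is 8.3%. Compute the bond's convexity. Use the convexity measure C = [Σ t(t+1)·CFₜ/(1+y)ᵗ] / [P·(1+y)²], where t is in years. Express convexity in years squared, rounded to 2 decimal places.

With y = 0.083:
  t   CF        PV=CF/(1+0.083)^t    t·PV        t(t+1)·PV
  1        75.00        69.2521        69.2521         138.5042
  2        75.00        63.9447       127.8893         383.6680
  3     2,135.00     1,680.7863     5,042.3590      20,169.4361
  Σ                  1,813.9831     5,239.5004      20,691.6082
P = 1,813.9831.
Convexity = Σ t(t+1)·PV / [P·(1+y)²] = 20,691.6082 / (1,813.9831 × 1.172889) = 9.72532.

9.73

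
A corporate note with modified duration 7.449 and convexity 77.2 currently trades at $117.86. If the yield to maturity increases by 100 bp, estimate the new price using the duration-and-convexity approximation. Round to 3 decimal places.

$109.536

Duration effect: -D_mod·Δy = -7.449 × (+0.01) = -0.074490
Convexity effect: ½·C·(Δy)² = 0.5 × 77.2 × (0.01)² = +0.0038600
ΔP/P ≈ -0.074490 + 0.0038600 = -0.070630
New price ≈ 117.86 × (1 - 0.070630) = 109.5355482.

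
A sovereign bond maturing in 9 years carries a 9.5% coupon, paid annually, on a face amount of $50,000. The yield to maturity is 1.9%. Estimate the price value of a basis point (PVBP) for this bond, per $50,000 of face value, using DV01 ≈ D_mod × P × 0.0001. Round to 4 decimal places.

Periodic yield y = 0.019.
  t   CF        PV=CF/(1+0.019)^t    t·PV
  1     4,750.00     4,661.4328     4,661.4328
  2     4,750.00     4,574.5170     9,149.0339
  3     4,750.00     4,489.2217    13,467.6652
  4     4,750.00     4,405.5169    17,622.0677
  5     4,750.00     4,323.3728    21,616.8642
  6     4,750.00     4,242.7604    25,456.5623
  7     4,750.00     4,163.6510    29,145.5571
  8     4,750.00     4,086.0167    32,688.1336
  9    54,750.00    46,218.5661   415,967.0947
  Σ                 81,165.0554   569,774.4116
P = 81,165.0554; D_Mac = 7.01995 yrs; D_mod = 6.88906 yrs.
DV01 ≈ 6.88906 × 81,165.0554 × 0.0001 = 55.915055.

$55.9151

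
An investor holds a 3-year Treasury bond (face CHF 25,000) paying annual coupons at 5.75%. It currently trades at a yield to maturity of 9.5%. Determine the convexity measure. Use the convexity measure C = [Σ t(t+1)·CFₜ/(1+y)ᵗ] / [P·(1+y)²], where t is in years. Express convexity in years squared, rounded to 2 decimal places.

9.26

With y = 0.095:
  t   CF        PV=CF/(1+0.095)^t    t·PV        t(t+1)·PV
  1     1,437.50     1,312.7854     1,312.7854       2,625.5708
  2     1,437.50     1,198.8908     2,397.7815       7,193.3446
  3    26,437.50    20,136.2237    60,408.6711     241,634.6843
  Σ                 22,647.8998    64,119.2380     251,453.5997
P = 22,647.8998.
Convexity = Σ t(t+1)·PV / [P·(1+y)²] = 251,453.5997 / (22,647.8998 × 1.199025) = 9.25980.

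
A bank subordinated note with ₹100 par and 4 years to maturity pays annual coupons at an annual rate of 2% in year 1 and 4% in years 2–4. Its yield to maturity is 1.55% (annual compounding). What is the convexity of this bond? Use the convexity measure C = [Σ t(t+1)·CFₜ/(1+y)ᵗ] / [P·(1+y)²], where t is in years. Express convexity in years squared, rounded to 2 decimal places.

18.31

With y = 0.0155:
  t   CF        PV=CF/(1+0.0155)^t    t·PV        t(t+1)·PV
  1         2.00         1.9695         1.9695           3.9389
  2         4.00         3.8788         7.7576          23.2729
  3         4.00         3.8196        11.4589          45.8354
  4       104.00        97.7943       391.1773       1,955.8864
  Σ                    107.4622       412.3633       2,028.9337
P = 107.4622.
Convexity = Σ t(t+1)·PV / [P·(1+y)²] = 2,028.9337 / (107.4622 × 1.031240) = 18.30847.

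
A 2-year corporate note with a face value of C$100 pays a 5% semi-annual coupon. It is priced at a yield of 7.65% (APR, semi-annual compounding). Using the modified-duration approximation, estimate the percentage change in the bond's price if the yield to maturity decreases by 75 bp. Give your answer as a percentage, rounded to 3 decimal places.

Periodic yield y = 0.03825. Modified duration first:
  t   CF        PV=CF/(1+0.03825)^t    t·PV
  1         2.50         2.4079         2.4079
  2         2.50         2.3192         4.6384
  3         2.50         2.2337         6.7012
  4       102.50        88.2097       352.8386
  Σ                     95.1705       366.5861
P = 95.1705; D_Mac = 3.85189 half-year periods = 1.92594 yrs; D_mod = 1.92594/(1+0.03825) = 1.85499 yrs.
ΔP/P ≈ -D_mod · Δy = -1.85499 × (-0.0075) = +0.013912 = +1.3912%.

+1.391%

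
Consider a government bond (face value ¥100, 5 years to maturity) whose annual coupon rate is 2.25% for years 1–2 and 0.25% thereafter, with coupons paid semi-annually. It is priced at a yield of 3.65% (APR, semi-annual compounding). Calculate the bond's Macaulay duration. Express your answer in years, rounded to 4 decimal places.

Periodic yield y = 0.01825. Discount each cash flow and weight by its period:
  t   CF        PV=CF/(1+0.01825)^t    t·PV
  1        1.125         1.1048         1.1048
  2        1.125         1.0850         2.1701
  3        1.125         1.0656         3.1968
  4        1.125         1.0465         4.1860
  5        0.125         0.1142         0.5710
  6        0.125         0.1121         0.6729
  7        0.125         0.1101         0.7710
  8        0.125         0.1082         0.8653
  9        0.125         0.1062         0.9560
  10     100.125        83.5600       835.5998
  Σ                     88.4128       850.0936
Price P = Σ PV = 88.4128.
Macaulay duration = Σ(t·PV) / P = 850.0936 / 88.4128 = 9.61505 half-year periods.
In years: 9.61505 / 2 = 4.80753 years.

4.8075 years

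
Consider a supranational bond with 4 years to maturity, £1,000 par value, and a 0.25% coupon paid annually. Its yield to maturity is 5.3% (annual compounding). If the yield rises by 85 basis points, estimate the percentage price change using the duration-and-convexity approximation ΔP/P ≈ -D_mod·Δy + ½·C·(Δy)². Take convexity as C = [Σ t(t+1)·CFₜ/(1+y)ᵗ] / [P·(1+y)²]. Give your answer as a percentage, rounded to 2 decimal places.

With y = 0.053:
  t   CF        PV=CF/(1+0.053)^t    t·PV        t(t+1)·PV
  1         2.50         2.3742         2.3742           4.7483
  2         2.50         2.2547         4.5093          13.5280
  3         2.50         2.1412         6.4236          25.6943
  4     1,002.50       815.4004     3,261.6014      16,308.0071
  Σ                    822.1704     3,274.9085      16,351.9777
P = 822.1704; D_Mac = 3.98325 yrs; D_mod = 3.78276 yrs; C = 17.93708.
Duration effect: -3.78276 × (+0.0085) = -0.032153
Convexity effect: 0.5 × 17.93708 × (0.0085)² = +0.0006480
ΔP/P ≈ -0.032153 + 0.0006480 = -0.031505 = -3.1505%.

-3.15%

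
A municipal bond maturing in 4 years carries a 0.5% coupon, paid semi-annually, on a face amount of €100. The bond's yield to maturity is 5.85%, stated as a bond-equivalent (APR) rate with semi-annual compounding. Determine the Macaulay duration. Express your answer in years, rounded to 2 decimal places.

Periodic yield y = 0.02925. Discount each cash flow and weight by its period:
  t   CF        PV=CF/(1+0.02925)^t    t·PV
  1         0.25         0.2429         0.2429
  2         0.25         0.2360         0.4720
  3         0.25         0.2293         0.6879
  4         0.25         0.2228         0.8911
  5         0.25         0.2164         1.0822
  6         0.25         0.2103         1.2617
  7         0.25         0.2043         1.4302
  8       100.25        79.6008       636.8063
  Σ                     81.1628       642.8742
Price P = Σ PV = 81.1628.
Macaulay duration = Σ(t·PV) / P = 642.8742 / 81.1628 = 7.92080 half-year periods.
In years: 7.92080 / 2 = 3.96040 years.

3.96 years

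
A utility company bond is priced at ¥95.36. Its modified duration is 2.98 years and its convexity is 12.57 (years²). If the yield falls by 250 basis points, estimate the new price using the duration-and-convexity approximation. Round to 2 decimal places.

Duration effect: -D_mod·Δy = -2.98 × (-0.025) = +0.074500
Convexity effect: ½·C·(Δy)² = 0.5 × 12.57 × (-0.025)² = +0.003928125
ΔP/P ≈ +0.074500 + 0.003928125 = +0.078428125
New price ≈ 95.36 × (1 + 0.078428125) = 102.838906.

¥102.84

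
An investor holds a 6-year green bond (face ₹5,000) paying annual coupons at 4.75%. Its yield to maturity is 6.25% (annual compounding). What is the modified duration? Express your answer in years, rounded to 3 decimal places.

5.017 years

Periodic yield y = 0.0625. First find Macaulay duration:
  t   CF        PV=CF/(1+0.0625)^t    t·PV
  1       237.50       223.5294       223.5294
  2       237.50       210.3806       420.7612
  3       237.50       198.0053       594.0159
  4       237.50       186.3579       745.4317
  5       237.50       175.3957       876.9785
  6     5,237.50     3,640.4109    21,842.4653
  Σ                  4,634.0798    24,703.1820
P = 4,634.0798; Macaulay duration = 24,703.1820 / 4,634.0798 = 5.33076 years.
Modified duration = D_Mac / (1 + y) = 5.33076 / 1.0625 = 5.01719 years.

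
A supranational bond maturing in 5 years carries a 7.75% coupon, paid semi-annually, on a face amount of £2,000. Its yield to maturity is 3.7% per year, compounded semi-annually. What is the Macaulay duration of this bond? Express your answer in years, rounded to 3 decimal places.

4.311 years

Periodic yield y = 0.0185. Discount each cash flow and weight by its period:
  t   CF        PV=CF/(1+0.0185)^t    t·PV
  1        77.50        76.0923        76.0923
  2        77.50        74.7102       149.4203
  3        77.50        73.3531       220.0594
  4        77.50        72.0207       288.0830
  5        77.50        70.7126       353.5628
  6        77.50        69.4281       416.5688
  7        77.50        68.1670       477.1693
  8        77.50        66.9289       535.4309
  9        77.50        65.7132       591.4185
  10    2,077.50     1,729.5404    17,295.4035
  Σ                  2,366.6664    20,403.2088
Price P = Σ PV = 2,366.6664.
Macaulay duration = Σ(t·PV) / P = 20,403.2088 / 2,366.6664 = 8.62107 half-year periods.
In years: 8.62107 / 2 = 4.31054 years.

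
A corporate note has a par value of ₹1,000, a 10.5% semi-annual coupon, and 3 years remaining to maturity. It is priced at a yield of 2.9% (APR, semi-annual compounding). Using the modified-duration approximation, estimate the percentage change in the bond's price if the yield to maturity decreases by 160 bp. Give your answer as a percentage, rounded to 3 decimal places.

Periodic yield y = 0.0145. Modified duration first:
  t   CF        PV=CF/(1+0.0145)^t    t·PV
  1        52.50        51.7496        51.7496
  2        52.50        51.0100       102.0200
  3        52.50        50.2809       150.8427
  4        52.50        49.5623       198.2490
  5        52.50        48.8539       244.2694
  6     1,052.50       965.4056     5,792.4334
  Σ                  1,216.8622     6,539.5641
P = 1,216.8622; D_Mac = 5.37412 half-year periods = 2.68706 yrs; D_mod = 2.68706/(1+0.0145) = 2.64865 yrs.
ΔP/P ≈ -D_mod · Δy = -2.64865 × (-0.016) = +0.042378 = +4.2378%.

+4.238%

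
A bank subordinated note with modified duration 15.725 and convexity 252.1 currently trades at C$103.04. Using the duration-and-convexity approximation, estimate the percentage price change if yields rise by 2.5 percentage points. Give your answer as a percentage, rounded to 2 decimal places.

Duration effect: -D_mod·Δy = -15.725 × (+0.025) = -0.393125
Convexity effect: ½·C·(Δy)² = 0.5 × 252.1 × (0.025)² = +0.07878125
ΔP/P ≈ -0.393125 + 0.07878125 = -0.31434375
= -31.434375%.

-31.43%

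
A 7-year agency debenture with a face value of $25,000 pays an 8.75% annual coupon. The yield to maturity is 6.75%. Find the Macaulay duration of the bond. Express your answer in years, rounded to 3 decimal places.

5.601 years

Periodic yield y = 0.0675. Discount each cash flow and weight by its year:
  t   CF        PV=CF/(1+0.0675)^t    t·PV
  1     2,187.50     2,049.1803     2,049.1803
  2     2,187.50     1,919.6069     3,839.2137
  3     2,187.50     1,798.2266     5,394.6797
  4     2,187.50     1,684.5214     6,738.0855
  5     2,187.50     1,578.0060     7,890.0299
  6     2,187.50     1,478.2257     8,869.3544
  7    27,187.50    17,210.5238   120,473.6667
  Σ                 27,718.2907   155,254.2102
Price P = Σ PV = 27,718.2907.
Macaulay duration = Σ(t·PV) / P = 155,254.2102 / 27,718.2907 = 5.60115 years.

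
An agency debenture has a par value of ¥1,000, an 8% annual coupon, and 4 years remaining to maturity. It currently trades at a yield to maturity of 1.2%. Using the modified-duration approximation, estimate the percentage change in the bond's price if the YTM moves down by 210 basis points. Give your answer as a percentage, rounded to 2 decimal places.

+7.53%

Periodic yield y = 0.012. Modified duration first:
  t   CF        PV=CF/(1+0.012)^t    t·PV
  1        80.00        79.0514        79.0514
  2        80.00        78.1140       156.2280
  3        80.00        77.1878       231.5633
  4     1,080.00     1,029.6786     4,118.7146
  Σ                  1,264.0318     4,585.5573
P = 1,264.0318; D_Mac = 3.62772 yrs; D_mod = 3.62772/(1+0.012) = 3.58471 yrs.
ΔP/P ≈ -D_mod · Δy = -3.58471 × (-0.021) = +0.075279 = +7.5279%.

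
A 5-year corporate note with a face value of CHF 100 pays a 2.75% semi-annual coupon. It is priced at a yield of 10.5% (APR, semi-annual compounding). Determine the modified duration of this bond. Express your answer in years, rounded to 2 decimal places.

4.40 years

Periodic yield y = 0.0525. First find Macaulay duration:
  t   CF        PV=CF/(1+0.0525)^t    t·PV
  1        1.375         1.3064         1.3064
  2        1.375         1.2412         2.4825
  3        1.375         1.1793         3.5380
  4        1.375         1.1205         4.4820
  5        1.375         1.0646         5.3231
  6        1.375         1.0115         6.0691
  7        1.375         0.9611         6.7274
  8        1.375         0.9131         7.3049
  9        1.375         0.8676         7.8081
  10     101.375        60.7729       607.7288
  Σ                     70.4382       652.7703
P = 70.4382; Macaulay duration = 652.7703 / 70.4382 = 9.26727 half-year periods = 4.63364 years.
Modified duration = D_Mac / (1 + y) = 4.63364 / 1.0525 = 4.40250 years.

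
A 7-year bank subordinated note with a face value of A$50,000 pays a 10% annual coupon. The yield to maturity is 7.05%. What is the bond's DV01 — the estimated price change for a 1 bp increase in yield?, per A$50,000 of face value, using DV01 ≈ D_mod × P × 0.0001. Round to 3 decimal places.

A$29.663

Periodic yield y = 0.0705.
  t   CF        PV=CF/(1+0.0705)^t    t·PV
  1     5,000.00     4,670.7146     4,670.7146
  2     5,000.00     4,363.1150     8,726.2300
  3     5,000.00     4,075.7730    12,227.3190
  4     5,000.00     3,807.3545    15,229.4181
  5     5,000.00     3,556.6133    17,783.0664
  6     5,000.00     3,322.3851    19,934.3108
  7    55,000.00    34,139.4082   238,975.8572
  Σ                 57,935.3638   317,546.9162
P = 57,935.3638; D_Mac = 5.48106 yrs; D_mod = 5.12009 yrs.
DV01 ≈ 5.12009 × 57,935.3638 × 0.0001 = 29.663420.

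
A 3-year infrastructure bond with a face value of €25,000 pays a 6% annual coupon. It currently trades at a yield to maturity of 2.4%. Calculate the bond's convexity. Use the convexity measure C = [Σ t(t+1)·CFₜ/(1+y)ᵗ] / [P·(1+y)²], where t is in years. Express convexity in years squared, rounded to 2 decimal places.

10.64

With y = 0.024:
  t   CF        PV=CF/(1+0.024)^t    t·PV        t(t+1)·PV
  1     1,500.00     1,464.8438     1,464.8438       2,929.6875
  2     1,500.00     1,430.5115     2,861.0229       8,583.0688
  3    26,500.00    24,680.0482    74,040.1447     296,160.5787
  Σ                 27,575.4035    78,366.0114     307,673.3351
P = 27,575.4035.
Convexity = Σ t(t+1)·PV / [P·(1+y)²] = 307,673.3351 / (27,575.4035 × 1.048576) = 10.64065.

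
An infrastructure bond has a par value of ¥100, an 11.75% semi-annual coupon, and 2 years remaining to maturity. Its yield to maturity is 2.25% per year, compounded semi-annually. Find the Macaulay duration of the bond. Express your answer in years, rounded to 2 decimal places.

1.85 years

Periodic yield y = 0.01125. Discount each cash flow and weight by its period:
  t   CF        PV=CF/(1+0.01125)^t    t·PV
  1        5.875         5.8096         5.8096
  2        5.875         5.7450        11.4900
  3        5.875         5.6811        17.0433
  4      105.875       101.2417       404.9667
  Σ                    118.4774       439.3096
Price P = Σ PV = 118.4774.
Macaulay duration = Σ(t·PV) / P = 439.3096 / 118.4774 = 3.70796 half-year periods.
In years: 3.70796 / 2 = 1.85398 years.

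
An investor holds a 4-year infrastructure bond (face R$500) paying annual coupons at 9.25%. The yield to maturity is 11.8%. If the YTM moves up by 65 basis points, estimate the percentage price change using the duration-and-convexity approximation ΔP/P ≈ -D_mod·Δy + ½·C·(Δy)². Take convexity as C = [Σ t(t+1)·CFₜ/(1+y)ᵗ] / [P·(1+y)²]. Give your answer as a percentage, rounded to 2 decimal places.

With y = 0.118:
  t   CF        PV=CF/(1+0.118)^t    t·PV        t(t+1)·PV
  1        46.25        41.3685        41.3685          82.7370
  2        46.25        37.0022        74.0045         222.0135
  3        46.25        33.0968        99.2905         397.1619
  4       546.25       349.6425     1,398.5701       6,992.8503
  Σ                    461.1101     1,613.2335       7,694.7627
P = 461.1101; D_Mac = 3.49859 yrs; D_mod = 3.12933 yrs; C = 13.35079.
Duration effect: -3.12933 × (+0.0065) = -0.020341
Convexity effect: 0.5 × 13.35079 × (0.0065)² = +0.0002820
ΔP/P ≈ -0.020341 + 0.0002820 = -0.020059 = -2.0059%.

-2.01%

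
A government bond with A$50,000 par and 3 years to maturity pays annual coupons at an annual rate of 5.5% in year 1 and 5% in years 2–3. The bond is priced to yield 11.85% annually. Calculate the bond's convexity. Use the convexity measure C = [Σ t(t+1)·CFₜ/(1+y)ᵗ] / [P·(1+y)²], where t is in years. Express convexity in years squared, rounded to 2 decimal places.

With y = 0.1185:
  t   CF        PV=CF/(1+0.1185)^t    t·PV        t(t+1)·PV
  1     2,750.00     2,458.6500     2,458.6500       4,917.3000
  2     2,500.00     1,998.3338     3,996.6676      11,990.0027
  3    52,500.00    37,519.0072   112,557.0217     450,228.0866
  Σ                 41,975.9910   119,012.3392     467,135.3893
P = 41,975.9910.
Convexity = Σ t(t+1)·PV / [P·(1+y)²] = 467,135.3893 / (41,975.9910 × 1.251042) = 8.89549.

8.90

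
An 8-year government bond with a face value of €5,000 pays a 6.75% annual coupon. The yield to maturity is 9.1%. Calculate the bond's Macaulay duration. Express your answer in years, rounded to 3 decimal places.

Periodic yield y = 0.091. Discount each cash flow and weight by its year:
  t   CF        PV=CF/(1+0.091)^t    t·PV
  1       337.50       309.3492       309.3492
  2       337.50       283.5465       567.0930
  3       337.50       259.8960       779.6879
  4       337.50       238.2181       952.8724
  5       337.50       218.3484     1,091.7420
  6       337.50       200.1360     1,200.8162
  7       337.50       183.4427     1,284.0992
  8     5,337.50     2,659.1319    21,273.0554
  Σ                  4,352.0689    27,458.7152
Price P = Σ PV = 4,352.0689.
Macaulay duration = Σ(t·PV) / P = 27,458.7152 / 4,352.0689 = 6.30935 years.

6.309 years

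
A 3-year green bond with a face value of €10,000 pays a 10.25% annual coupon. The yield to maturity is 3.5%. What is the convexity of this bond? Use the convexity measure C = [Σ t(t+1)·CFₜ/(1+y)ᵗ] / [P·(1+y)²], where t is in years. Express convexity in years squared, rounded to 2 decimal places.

9.97

With y = 0.035:
  t   CF        PV=CF/(1+0.035)^t    t·PV        t(t+1)·PV
  1     1,025.00       990.3382       990.3382       1,980.6763
  2     1,025.00       956.8485     1,913.6969       5,741.0908
  3    11,025.00     9,943.9183    29,831.7550     119,327.0200
  Σ                 11,891.1050    32,735.7901     127,048.7871
P = 11,891.1050.
Convexity = Σ t(t+1)·PV / [P·(1+y)²] = 127,048.7871 / (11,891.1050 × 1.071225) = 9.97396.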